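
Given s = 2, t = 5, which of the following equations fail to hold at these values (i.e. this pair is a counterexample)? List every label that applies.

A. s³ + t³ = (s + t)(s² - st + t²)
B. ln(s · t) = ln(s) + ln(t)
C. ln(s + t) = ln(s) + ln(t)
C

Evaluating each claim at the given values:
A. LHS = 133, RHS = 133 → holds here (LHS = RHS)
B. LHS = ln(10) ≈ 2.303, RHS = ln(2) + ln(5) ≈ 2.303 → holds here (LHS = RHS)
C. LHS = ln(7) ≈ 1.946, RHS = ln(2) + ln(5) ≈ 2.303 → fails here (LHS ≠ RHS)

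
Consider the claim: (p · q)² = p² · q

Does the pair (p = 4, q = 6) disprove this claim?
Yes

Substituting p = 4, q = 6:
LHS = (4 · 6)² = 576
RHS = 4² · 6 = 96

Since LHS ≠ RHS, this pair disproves the claim.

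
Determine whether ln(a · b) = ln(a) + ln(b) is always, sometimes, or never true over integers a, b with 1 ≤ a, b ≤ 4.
Always true

The identity holds for every pair in the range. For instance at (a, b) = (3, 3): both sides equal ln(9) ≈ 2.197.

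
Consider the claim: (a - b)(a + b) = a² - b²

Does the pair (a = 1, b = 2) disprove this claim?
Substituting a = 1, b = 2:
LHS = (1 - 2)(1 + 2) = -3
RHS = 1² - 2² = -3

The sides agree, so this pair does not disprove the claim.

Answer: No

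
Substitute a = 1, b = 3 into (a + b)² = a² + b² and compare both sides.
LHS = (1 + 3)² = 16
RHS = 1² + 3² = 10

LHS ≠ RHS, so the equation does not hold here.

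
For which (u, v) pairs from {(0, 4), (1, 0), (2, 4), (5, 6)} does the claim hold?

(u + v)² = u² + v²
Testing each pair:
(0, 4): LHS = 16, RHS = 16 → holds
(1, 0): LHS = 1, RHS = 1 → holds
(2, 4): LHS = 36, RHS = 20 → fails
(5, 6): LHS = 121, RHS = 61 → fails

2 of 4 pairs satisfy the claim.

Answer: (0, 4), (1, 0)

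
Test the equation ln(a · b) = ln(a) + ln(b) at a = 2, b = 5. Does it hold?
Holds

Substituting a = 2, b = 5:

LHS = ln(2 · 5) = ln(10) ≈ 2.303
RHS = ln(2) + ln(5) ≈ 2.303

LHS = RHS, so the equation holds at this point.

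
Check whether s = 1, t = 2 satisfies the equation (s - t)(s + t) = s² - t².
Substituting s = 1, t = 2:

LHS = (1 - 2)(1 + 2) = -3
RHS = 1² - 2² = -3

LHS = RHS, so the equation holds at this point.

Answer: Holds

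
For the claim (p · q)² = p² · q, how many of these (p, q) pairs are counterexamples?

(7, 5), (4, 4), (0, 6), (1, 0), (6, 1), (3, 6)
Testing each pair:
(7, 5): LHS = 1225, RHS = 245 → counterexample
(4, 4): LHS = 256, RHS = 64 → counterexample
(0, 6): LHS = 0, RHS = 0 → satisfies claim
(1, 0): LHS = 0, RHS = 0 → satisfies claim
(6, 1): LHS = 36, RHS = 36 → satisfies claim
(3, 6): LHS = 324, RHS = 54 → counterexample

That makes 3 counterexamples.

Answer: 3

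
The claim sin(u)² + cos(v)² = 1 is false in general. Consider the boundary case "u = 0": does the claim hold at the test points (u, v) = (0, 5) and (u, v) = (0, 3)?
At (0, 5): LHS = cos(5)² ≈ 0.08046 ≠ RHS = 1
At (0, 3): LHS = cos(3)² ≈ 0.9801 ≠ RHS = 1

Answer: No, fails at both test points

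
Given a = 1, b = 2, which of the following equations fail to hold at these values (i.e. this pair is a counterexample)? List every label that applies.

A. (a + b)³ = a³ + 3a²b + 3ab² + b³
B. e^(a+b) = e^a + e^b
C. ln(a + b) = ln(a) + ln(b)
Evaluating each claim at the given values:
A. LHS = 27, RHS = 27 → holds here (LHS = RHS)
B. LHS = e^3 ≈ 20.09, RHS = e + e^2 ≈ 10.11 → fails here (LHS ≠ RHS)
C. LHS = ln(3) ≈ 1.099, RHS = ln(2) ≈ 0.6931 → fails here (LHS ≠ RHS)

Answer: B, C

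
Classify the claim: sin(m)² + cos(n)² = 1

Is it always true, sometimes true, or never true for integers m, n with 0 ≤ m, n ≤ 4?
It holds at (m, n) = (2, 2) (both sides equal 1), but fails at (m, n) = (3, 2) (LHS = sin(3)² + cos(2)² ≈ 0.1931, RHS = 1).

Answer: Sometimes true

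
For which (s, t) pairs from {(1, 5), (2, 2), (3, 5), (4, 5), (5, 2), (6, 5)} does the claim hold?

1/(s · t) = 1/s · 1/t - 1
None

Testing each pair:
(1, 5): LHS = 1/5, RHS = -4/5 → fails
(2, 2): LHS = 1/4, RHS = -3/4 → fails
(3, 5): LHS = 1/15, RHS = -14/15 → fails
(4, 5): LHS = 1/20, RHS = -19/20 → fails
(5, 2): LHS = 1/10, RHS = -9/10 → fails
(6, 5): LHS = 1/30, RHS = -29/30 → fails

No pair satisfies the claim.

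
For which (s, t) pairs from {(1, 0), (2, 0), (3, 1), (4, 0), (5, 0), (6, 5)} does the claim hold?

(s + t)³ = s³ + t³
Testing each pair:
(1, 0): LHS = 1, RHS = 1 → holds
(2, 0): LHS = 8, RHS = 8 → holds
(3, 1): LHS = 64, RHS = 28 → fails
(4, 0): LHS = 64, RHS = 64 → holds
(5, 0): LHS = 125, RHS = 125 → holds
(6, 5): LHS = 1331, RHS = 341 → fails

4 of 6 pairs satisfy the claim.

Answer: (1, 0), (2, 0), (4, 0), (5, 0)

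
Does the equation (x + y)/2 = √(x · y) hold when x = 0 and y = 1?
Fails

Substituting x = 0, y = 1:

LHS = (0 + 1)/2 = 1/2
RHS = √(0 · 1) = 0

LHS ≠ RHS, so the equation does not hold at this point.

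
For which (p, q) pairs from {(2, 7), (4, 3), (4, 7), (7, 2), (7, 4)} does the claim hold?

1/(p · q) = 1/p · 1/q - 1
None

Testing each pair:
(2, 7): LHS = 1/14, RHS = -13/14 → fails
(4, 3): LHS = 1/12, RHS = -11/12 → fails
(4, 7): LHS = 1/28, RHS = -27/28 → fails
(7, 2): LHS = 1/14, RHS = -13/14 → fails
(7, 4): LHS = 1/28, RHS = -27/28 → fails

No pair satisfies the claim.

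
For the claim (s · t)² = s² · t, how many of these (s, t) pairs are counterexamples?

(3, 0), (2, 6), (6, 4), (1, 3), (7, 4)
4

Testing each pair:
(3, 0): LHS = 0, RHS = 0 → satisfies claim
(2, 6): LHS = 144, RHS = 24 → counterexample
(6, 4): LHS = 576, RHS = 144 → counterexample
(1, 3): LHS = 9, RHS = 3 → counterexample
(7, 4): LHS = 784, RHS = 196 → counterexample

That makes 4 counterexamples.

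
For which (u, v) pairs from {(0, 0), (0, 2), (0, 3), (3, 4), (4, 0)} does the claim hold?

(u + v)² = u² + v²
(0, 0), (0, 2), (0, 3), (4, 0)

Testing each pair:
(0, 0): LHS = 0, RHS = 0 → holds
(0, 2): LHS = 4, RHS = 4 → holds
(0, 3): LHS = 9, RHS = 9 → holds
(3, 4): LHS = 49, RHS = 25 → fails
(4, 0): LHS = 16, RHS = 16 → holds

4 of 5 pairs satisfy the claim.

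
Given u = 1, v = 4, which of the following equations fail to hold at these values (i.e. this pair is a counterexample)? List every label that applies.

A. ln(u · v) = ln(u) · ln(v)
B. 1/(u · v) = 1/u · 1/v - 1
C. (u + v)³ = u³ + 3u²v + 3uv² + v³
Evaluating each claim at the given values:
A. LHS = ln(4) ≈ 1.386, RHS = 0 → fails here (LHS ≠ RHS)
B. LHS = 1/4, RHS = -3/4 → fails here (LHS ≠ RHS)
C. LHS = 125, RHS = 125 → holds here (LHS = RHS)

Answer: A, B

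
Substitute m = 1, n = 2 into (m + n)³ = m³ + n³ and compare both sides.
LHS = (1 + 2)³ = 27
RHS = 1³ + 2³ = 9

LHS ≠ RHS, so the equation does not hold here.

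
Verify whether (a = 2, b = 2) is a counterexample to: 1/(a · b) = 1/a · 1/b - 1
Substituting a = 2, b = 2:
LHS = 1/(2 · 2) = 1/4
RHS = 1/2 · 1/2 - 1 = -3/4

Since LHS ≠ RHS, this pair disproves the claim.

Answer: Yes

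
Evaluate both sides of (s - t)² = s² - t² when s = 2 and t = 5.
LHS = (2 - 5)² = 9
RHS = 2² - 5² = -21

LHS ≠ RHS, so the equation does not hold here.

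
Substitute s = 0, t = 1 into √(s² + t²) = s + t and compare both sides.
LHS = √(0² + 1²) = 1
RHS = 0 + 1 = 1

LHS = RHS: the two sides agree.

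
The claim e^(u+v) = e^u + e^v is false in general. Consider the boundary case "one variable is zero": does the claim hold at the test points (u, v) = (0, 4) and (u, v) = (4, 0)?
No, fails at both test points

At (0, 4): LHS = e^4 ≈ 54.6 ≠ RHS = 1 + e^4 ≈ 55.6
At (4, 0): LHS = e^4 ≈ 54.6 ≠ RHS = 1 + e^4 ≈ 55.6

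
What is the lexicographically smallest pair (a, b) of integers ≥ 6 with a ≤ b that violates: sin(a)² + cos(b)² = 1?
(a, b) = (6, 7)

Substituting (6, 7) into the claim:
LHS = sin(6)² + cos(7)² ≈ 0.6464
RHS = 1

Since LHS ≠ RHS, this pair disproves the claim, and no lexicographically smaller pair (a ≤ b, integers ≥ 6) does.

For instance (6, 12) is also a counterexample (LHS = sin(6)² + cos(12)² ≈ 0.7902, RHS = 1), but it's lexicographically larger.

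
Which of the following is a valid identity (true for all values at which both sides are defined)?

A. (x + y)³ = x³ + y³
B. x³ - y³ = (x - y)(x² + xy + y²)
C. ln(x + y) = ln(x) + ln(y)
B

A: fails at (1, 5) — LHS = 216, RHS = 126.
B: holds — e.g. at (2, 7), both sides equal -335.
C: fails at (3, 7) — LHS = ln(10) ≈ 2.303, RHS = ln(3) + ln(7) ≈ 3.045.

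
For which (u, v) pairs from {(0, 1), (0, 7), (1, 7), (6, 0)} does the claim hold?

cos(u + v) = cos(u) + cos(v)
Testing each pair:
(0, 1): LHS = cos(1) ≈ 0.5403, RHS = cos(1) + 1 ≈ 1.54 → fails
(0, 7): LHS = cos(7) ≈ 0.7539, RHS = cos(7) + 1 ≈ 1.754 → fails
(1, 7): LHS = cos(8) ≈ -0.1455, RHS = cos(1) + cos(7) ≈ 1.294 → fails
(6, 0): LHS = cos(6) ≈ 0.9602, RHS = cos(6) + 1 ≈ 1.96 → fails

No pair satisfies the claim.

Answer: None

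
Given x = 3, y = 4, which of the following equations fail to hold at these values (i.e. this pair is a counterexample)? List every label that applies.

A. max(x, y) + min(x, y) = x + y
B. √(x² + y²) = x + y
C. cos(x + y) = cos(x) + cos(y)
Evaluating each claim at the given values:
A. LHS = 7, RHS = 7 → holds here (LHS = RHS)
B. LHS = 5, RHS = 7 → fails here (LHS ≠ RHS)
C. LHS = cos(7) ≈ 0.7539, RHS = cos(3) + cos(4) ≈ -1.644 → fails here (LHS ≠ RHS)

Answer: B, C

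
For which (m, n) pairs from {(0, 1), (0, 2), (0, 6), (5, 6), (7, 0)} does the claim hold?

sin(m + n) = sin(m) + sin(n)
Testing each pair:
(0, 1): LHS = sin(1) ≈ 0.8415, RHS = sin(1) ≈ 0.8415 → holds
(0, 2): LHS = sin(2) ≈ 0.9093, RHS = sin(2) ≈ 0.9093 → holds
(0, 6): LHS = sin(6) ≈ -0.2794, RHS = sin(6) ≈ -0.2794 → holds
(5, 6): LHS = sin(11) ≈ -1, RHS = sin(5) + sin(6) ≈ -1.238 → fails
(7, 0): LHS = sin(7) ≈ 0.657, RHS = sin(7) ≈ 0.657 → holds

4 of 5 pairs satisfy the claim.

Answer: (0, 1), (0, 2), (0, 6), (7, 0)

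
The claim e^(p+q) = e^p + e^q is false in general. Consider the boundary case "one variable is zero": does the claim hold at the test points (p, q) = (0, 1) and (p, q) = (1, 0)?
At (0, 1): LHS = e ≈ 2.718 ≠ RHS = 1 + e ≈ 3.718
At (1, 0): LHS = e ≈ 2.718 ≠ RHS = 1 + e ≈ 3.718

Answer: No, fails at both test points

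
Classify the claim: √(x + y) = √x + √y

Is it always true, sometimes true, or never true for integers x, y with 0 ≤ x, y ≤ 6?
Sometimes true

It holds at (x, y) = (0, 2) (both sides equal √(2) ≈ 1.414), but fails at (x, y) = (5, 3) (LHS = 2·√(2) ≈ 2.828, RHS = √(3) + √(5) ≈ 3.968).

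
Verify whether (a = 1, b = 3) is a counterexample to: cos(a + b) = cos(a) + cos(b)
Yes

Substituting a = 1, b = 3:
LHS = cos(1 + 3) = cos(4) ≈ -0.6536
RHS = cos(1) + cos(3) ≈ -0.4497

Since LHS ≠ RHS, this pair disproves the claim.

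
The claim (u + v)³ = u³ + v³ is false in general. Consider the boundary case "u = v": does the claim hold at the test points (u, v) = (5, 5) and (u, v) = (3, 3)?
At (5, 5): LHS = 1000 ≠ RHS = 250
At (3, 3): LHS = 216 ≠ RHS = 54

Answer: No, fails at both test points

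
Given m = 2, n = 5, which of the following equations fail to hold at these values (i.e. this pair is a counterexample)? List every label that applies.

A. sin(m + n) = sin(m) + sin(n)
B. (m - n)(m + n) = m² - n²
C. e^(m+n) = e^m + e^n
A, C

Evaluating each claim at the given values:
A. LHS = sin(7) ≈ 0.657, RHS = sin(5) + sin(2) ≈ -0.04963 → fails here (LHS ≠ RHS)
B. LHS = -21, RHS = -21 → holds here (LHS = RHS)
C. LHS = e^7 ≈ 1097, RHS = e^2 + e^5 ≈ 155.8 → fails here (LHS ≠ RHS)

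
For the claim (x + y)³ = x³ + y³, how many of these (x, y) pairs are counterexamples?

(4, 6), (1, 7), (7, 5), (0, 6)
Testing each pair:
(4, 6): LHS = 1000, RHS = 280 → counterexample
(1, 7): LHS = 512, RHS = 344 → counterexample
(7, 5): LHS = 1728, RHS = 468 → counterexample
(0, 6): LHS = 216, RHS = 216 → satisfies claim

That makes 3 counterexamples.

Answer: 3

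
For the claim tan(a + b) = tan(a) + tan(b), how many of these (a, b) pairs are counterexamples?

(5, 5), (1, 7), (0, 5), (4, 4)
Testing each pair:
(5, 5): LHS = tan(10) ≈ 0.6484, RHS = 2·tan(5) ≈ -6.761 → counterexample
(1, 7): LHS = tan(8) ≈ -6.8, RHS = tan(7) + tan(1) ≈ 2.429 → counterexample
(0, 5): LHS = tan(5) ≈ -3.381, RHS = tan(5) ≈ -3.381 → satisfies claim
(4, 4): LHS = tan(8) ≈ -6.8, RHS = 2·tan(4) ≈ 2.316 → counterexample

That makes 3 counterexamples.

Answer: 3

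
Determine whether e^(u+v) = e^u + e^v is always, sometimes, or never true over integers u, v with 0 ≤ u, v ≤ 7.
Never true

The claim fails for every pair in the range. For instance at (u, v) = (4, 7): LHS = e^11 ≈ 59874.1, RHS = e^4 + e^7 ≈ 1151.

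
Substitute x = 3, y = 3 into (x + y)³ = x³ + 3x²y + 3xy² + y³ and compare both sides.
LHS = (3 + 3)³ = 216
RHS = 3³ + 3·3²·3 + 3·3·3² + 3³ = 216

LHS = RHS: the two sides agree.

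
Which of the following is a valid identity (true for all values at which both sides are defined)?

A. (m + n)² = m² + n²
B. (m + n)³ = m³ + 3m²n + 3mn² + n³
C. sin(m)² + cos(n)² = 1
A: fails at (4, 6) — LHS = 100, RHS = 52.
B: holds — e.g. at (6, 7), both sides equal 2197.
C: fails at (1, 5) — LHS = cos(5)² + sin(1)² ≈ 0.7885, RHS = 1.

Answer: B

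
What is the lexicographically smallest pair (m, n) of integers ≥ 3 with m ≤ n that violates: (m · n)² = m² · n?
Substituting (3, 3) into the claim:
LHS = (3 · 3)² = 81
RHS = 3² · 3 = 27

Since LHS ≠ RHS, this pair disproves the claim, and no lexicographically smaller pair (m ≤ n, integers ≥ 3) does.

For instance (9, 10) is also a counterexample (LHS = 8100, RHS = 810), but it's lexicographically larger.

Answer: (m, n) = (3, 3)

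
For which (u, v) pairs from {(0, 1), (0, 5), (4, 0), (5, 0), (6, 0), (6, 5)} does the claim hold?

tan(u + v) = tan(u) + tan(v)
(0, 1), (0, 5), (4, 0), (5, 0), (6, 0)

Testing each pair:
(0, 1): LHS = tan(1) ≈ 1.557, RHS = tan(1) ≈ 1.557 → holds
(0, 5): LHS = tan(5) ≈ -3.381, RHS = tan(5) ≈ -3.381 → holds
(4, 0): LHS = tan(4) ≈ 1.158, RHS = tan(4) ≈ 1.158 → holds
(5, 0): LHS = tan(5) ≈ -3.381, RHS = tan(5) ≈ -3.381 → holds
(6, 0): LHS = tan(6) ≈ -0.291, RHS = tan(6) ≈ -0.291 → holds
(6, 5): LHS = tan(11) ≈ -226, RHS = tan(5) + tan(6) ≈ -3.672 → fails

5 of 6 pairs satisfy the claim.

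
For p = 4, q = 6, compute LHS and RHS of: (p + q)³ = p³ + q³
LHS = (4 + 6)³ = 1000
RHS = 4³ + 6³ = 280

LHS ≠ RHS, so the equation does not hold here.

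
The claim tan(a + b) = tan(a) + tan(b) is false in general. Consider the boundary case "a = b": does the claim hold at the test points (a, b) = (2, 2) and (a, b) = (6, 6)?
No, fails at both test points

At (2, 2): LHS = tan(4) ≈ 1.158 ≠ RHS = 2·tan(2) ≈ -4.37
At (6, 6): LHS = tan(12) ≈ -0.6359 ≠ RHS = 2·tan(6) ≈ -0.582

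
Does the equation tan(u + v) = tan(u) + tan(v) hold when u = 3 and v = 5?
Fails

Substituting u = 3, v = 5:

LHS = tan(3 + 5) = tan(8) ≈ -6.8
RHS = tan(3) + tan(5) ≈ -3.523

LHS ≠ RHS, so the equation does not hold at this point.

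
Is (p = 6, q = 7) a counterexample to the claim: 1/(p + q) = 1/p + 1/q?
Substituting p = 6, q = 7:
LHS = 1/(6 + 7) = 1/13
RHS = 1/6 + 1/7 = 13/42

Since LHS ≠ RHS, this pair disproves the claim.

Answer: Yes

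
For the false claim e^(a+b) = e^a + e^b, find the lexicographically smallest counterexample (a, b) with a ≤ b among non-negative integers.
Substituting (0, 0) into the claim:
LHS = e^(0+0) = 1
RHS = e^0 + e^0 = 2

Since LHS ≠ RHS, this pair disproves the claim, and no lexicographically smaller pair (a ≤ b, non-negative integers) does.

For instance (3, 4) is also a counterexample (LHS = e^7 ≈ 1097, RHS = e^3 + e^4 ≈ 74.68), but it's lexicographically larger.

Answer: (a, b) = (0, 0)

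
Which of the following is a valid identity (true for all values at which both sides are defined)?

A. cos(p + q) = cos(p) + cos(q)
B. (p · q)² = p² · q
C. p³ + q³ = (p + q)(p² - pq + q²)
C

A: fails at (2, 5) — LHS = cos(7) ≈ 0.7539, RHS = cos(2) + cos(5) ≈ -0.1325.
B: fails at (2, 2) — LHS = 16, RHS = 8.
C: holds — e.g. at (4, 5), both sides equal 189.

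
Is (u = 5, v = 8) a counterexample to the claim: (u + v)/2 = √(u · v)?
Substituting u = 5, v = 8:
LHS = (5 + 8)/2 = 13/2
RHS = √(5 · 8) = 2·√(10) ≈ 6.325

Since LHS ≠ RHS, this pair disproves the claim.

Answer: Yes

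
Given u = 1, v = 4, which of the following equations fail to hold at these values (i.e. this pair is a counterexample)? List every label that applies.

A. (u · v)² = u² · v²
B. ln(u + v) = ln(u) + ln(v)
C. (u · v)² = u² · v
Evaluating each claim at the given values:
A. LHS = 16, RHS = 16 → holds here (LHS = RHS)
B. LHS = ln(5) ≈ 1.609, RHS = ln(4) ≈ 1.386 → fails here (LHS ≠ RHS)
C. LHS = 16, RHS = 4 → fails here (LHS ≠ RHS)

Answer: B, C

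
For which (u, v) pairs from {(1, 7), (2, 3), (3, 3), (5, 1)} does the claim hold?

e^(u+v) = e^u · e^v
Testing each pair:
(1, 7): LHS = e^8 ≈ 2981, RHS = e^8 ≈ 2981 → holds
(2, 3): LHS = e^5 ≈ 148.4, RHS = e^5 ≈ 148.4 → holds
(3, 3): LHS = e^6 ≈ 403.4, RHS = e^6 ≈ 403.4 → holds
(5, 1): LHS = e^6 ≈ 403.4, RHS = e^6 ≈ 403.4 → holds

Every pair satisfies the claim.

Answer: All pairs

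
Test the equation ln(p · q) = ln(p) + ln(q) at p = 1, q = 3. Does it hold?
Holds

Substituting p = 1, q = 3:

LHS = ln(1 · 3) = ln(3) ≈ 1.099
RHS = ln(1) + ln(3) = ln(3) ≈ 1.099

LHS = RHS, so the equation holds at this point.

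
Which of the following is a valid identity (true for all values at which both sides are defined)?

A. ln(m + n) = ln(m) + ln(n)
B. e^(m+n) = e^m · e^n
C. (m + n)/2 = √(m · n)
A: fails at (5, 8) — LHS = ln(13) ≈ 2.565, RHS = ln(5) + ln(8) ≈ 3.689.
B: holds — e.g. at (2, 2), both sides equal e^4 ≈ 54.6.
C: fails at (2, 3) — LHS = 5/2, RHS = √(6) ≈ 2.449.

Answer: B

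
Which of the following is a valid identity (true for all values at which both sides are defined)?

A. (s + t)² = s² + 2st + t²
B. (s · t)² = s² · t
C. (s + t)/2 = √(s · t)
A

A: holds — e.g. at (6, 7), both sides equal 169.
B: fails at (3, 7) — LHS = 441, RHS = 63.
C: fails at (1, 5) — LHS = 3, RHS = √(5) ≈ 2.236.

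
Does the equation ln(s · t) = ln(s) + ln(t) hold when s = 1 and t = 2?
Holds

Substituting s = 1, t = 2:

LHS = ln(1 · 2) = ln(2) ≈ 0.6931
RHS = ln(1) + ln(2) = ln(2) ≈ 0.6931

LHS = RHS, so the equation holds at this point.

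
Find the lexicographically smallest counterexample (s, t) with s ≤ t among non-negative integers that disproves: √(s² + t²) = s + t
(s, t) = (1, 1)

At (0, 0): both sides equal 0, so it holds there.
At (0, 5): both sides equal 5, so it holds there.

Substituting (1, 1) into the claim:
LHS = √(1² + 1²) = √(2) ≈ 1.414
RHS = 1 + 1 = 2

Since LHS ≠ RHS, this pair disproves the claim, and no lexicographically smaller pair (s ≤ t, non-negative integers) does.

For instance (2, 5) is also a counterexample (LHS = √(29) ≈ 5.385, RHS = 7), but it's lexicographically larger.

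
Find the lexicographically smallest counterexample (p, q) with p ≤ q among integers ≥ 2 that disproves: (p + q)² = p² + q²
(p, q) = (2, 2)

Substituting (2, 2) into the claim:
LHS = (2 + 2)² = 16
RHS = 2² + 2² = 8

Since LHS ≠ RHS, this pair disproves the claim, and no lexicographically smaller pair (p ≤ q, integers ≥ 2) does.

For instance (4, 8) is also a counterexample (LHS = 144, RHS = 80), but it's lexicographically larger.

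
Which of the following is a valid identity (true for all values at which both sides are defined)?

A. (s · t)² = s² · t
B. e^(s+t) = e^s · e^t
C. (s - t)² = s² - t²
A: fails at (2, 4) — LHS = 64, RHS = 16.
B: holds — e.g. at (2, 7), both sides equal e^9 ≈ 8103.
C: fails at (1, 4) — LHS = 9, RHS = -15.

Answer: B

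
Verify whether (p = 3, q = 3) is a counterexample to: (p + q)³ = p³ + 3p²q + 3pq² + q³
No

Substituting p = 3, q = 3:
LHS = (3 + 3)³ = 216
RHS = 3³ + 3·3²·3 + 3·3·3² + 3³ = 216

The sides agree, so this pair does not disprove the claim.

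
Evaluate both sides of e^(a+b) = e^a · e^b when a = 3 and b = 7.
LHS = e^(3+7) = e^10 ≈ 22026.5
RHS = e^3 · e^7 = e^10 ≈ 22026.5

LHS = RHS: the two sides agree.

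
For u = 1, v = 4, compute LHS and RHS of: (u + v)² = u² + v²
LHS = (1 + 4)² = 25
RHS = 1² + 4² = 17

LHS ≠ RHS, so the equation does not hold here.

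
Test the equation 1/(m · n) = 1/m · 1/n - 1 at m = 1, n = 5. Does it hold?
Fails

Substituting m = 1, n = 5:

LHS = 1/(1 · 5) = 1/5
RHS = 1/1 · 1/5 - 1 = -4/5

LHS ≠ RHS, so the equation does not hold at this point.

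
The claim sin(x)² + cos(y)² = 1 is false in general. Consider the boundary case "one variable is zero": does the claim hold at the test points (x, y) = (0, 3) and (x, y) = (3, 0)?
No, fails at both test points

At (0, 3): LHS = cos(3)² ≈ 0.9801 ≠ RHS = 1
At (3, 0): LHS = sin(3)² + 1 ≈ 1.02 ≠ RHS = 1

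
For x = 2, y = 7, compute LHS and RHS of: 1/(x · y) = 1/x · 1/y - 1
LHS = 1/(2 · 7) = 1/14
RHS = 1/2 · 1/7 - 1 = -13/14

LHS ≠ RHS, so the equation does not hold here.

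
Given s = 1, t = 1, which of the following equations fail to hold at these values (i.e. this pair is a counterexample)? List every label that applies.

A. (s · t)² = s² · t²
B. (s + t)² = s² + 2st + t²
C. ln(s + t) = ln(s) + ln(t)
C

Evaluating each claim at the given values:
A. LHS = 1, RHS = 1 → holds here (LHS = RHS)
B. LHS = 4, RHS = 4 → holds here (LHS = RHS)
C. LHS = ln(2) ≈ 0.6931, RHS = 0 → fails here (LHS ≠ RHS)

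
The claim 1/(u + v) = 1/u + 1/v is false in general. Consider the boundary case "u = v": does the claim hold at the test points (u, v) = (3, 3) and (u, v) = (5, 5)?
At (3, 3): LHS = 1/6 ≠ RHS = 2/3
At (5, 5): LHS = 1/10 ≠ RHS = 2/5

Answer: No, fails at both test points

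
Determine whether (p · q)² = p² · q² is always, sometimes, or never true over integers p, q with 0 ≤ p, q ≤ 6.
Always true

The identity holds for every pair in the range. For instance at (p, q) = (6, 5): both sides equal 900.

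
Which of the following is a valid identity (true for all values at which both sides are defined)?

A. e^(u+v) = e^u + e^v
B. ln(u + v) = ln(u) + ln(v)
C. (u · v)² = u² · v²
A: fails at (3, 7) — LHS = e^10 ≈ 22026.5, RHS = e^3 + e^7 ≈ 1117.
B: fails at (3, 4) — LHS = ln(7) ≈ 1.946, RHS = ln(3) + ln(4) ≈ 2.485.
C: holds — e.g. at (5, 5), both sides equal 625.

Answer: C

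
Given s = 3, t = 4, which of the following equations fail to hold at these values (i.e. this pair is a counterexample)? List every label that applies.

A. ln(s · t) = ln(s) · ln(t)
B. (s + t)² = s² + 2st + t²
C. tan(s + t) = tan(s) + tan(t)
Evaluating each claim at the given values:
A. LHS = ln(12) ≈ 2.485, RHS = ln(3)·ln(4) ≈ 1.523 → fails here (LHS ≠ RHS)
B. LHS = 49, RHS = 49 → holds here (LHS = RHS)
C. LHS = tan(7) ≈ 0.8714, RHS = tan(3) + tan(4) ≈ 1.015 → fails here (LHS ≠ RHS)

Answer: A, C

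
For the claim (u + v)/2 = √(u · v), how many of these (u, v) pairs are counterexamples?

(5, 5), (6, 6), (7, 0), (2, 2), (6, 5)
2

Testing each pair:
(5, 5): LHS = 5, RHS = 5 → satisfies claim
(6, 6): LHS = 6, RHS = 6 → satisfies claim
(7, 0): LHS = 7/2, RHS = 0 → counterexample
(2, 2): LHS = 2, RHS = 2 → satisfies claim
(6, 5): LHS = 11/2, RHS = √(30) ≈ 5.477 → counterexample

That makes 2 counterexamples.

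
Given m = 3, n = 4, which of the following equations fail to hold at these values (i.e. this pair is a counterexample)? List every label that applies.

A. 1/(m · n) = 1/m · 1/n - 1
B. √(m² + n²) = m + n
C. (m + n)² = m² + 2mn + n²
A, B

Evaluating each claim at the given values:
A. LHS = 1/12, RHS = -11/12 → fails here (LHS ≠ RHS)
B. LHS = 5, RHS = 7 → fails here (LHS ≠ RHS)
C. LHS = 49, RHS = 49 → holds here (LHS = RHS)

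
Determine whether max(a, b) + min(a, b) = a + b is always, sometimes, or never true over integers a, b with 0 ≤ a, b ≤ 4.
The identity holds for every pair in the range. For instance at (a, b) = (4, 3): both sides equal 7.

Answer: Always true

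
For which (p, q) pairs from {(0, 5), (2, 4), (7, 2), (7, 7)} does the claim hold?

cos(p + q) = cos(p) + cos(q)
Testing each pair:
(0, 5): LHS = cos(5) ≈ 0.2837, RHS = cos(5) + 1 ≈ 1.284 → fails
(2, 4): LHS = cos(6) ≈ 0.9602, RHS = cos(4) + cos(2) ≈ -1.07 → fails
(7, 2): LHS = cos(9) ≈ -0.9111, RHS = cos(2) + cos(7) ≈ 0.3378 → fails
(7, 7): LHS = cos(14) ≈ 0.1367, RHS = 2·cos(7) ≈ 1.508 → fails

No pair satisfies the claim.

Answer: None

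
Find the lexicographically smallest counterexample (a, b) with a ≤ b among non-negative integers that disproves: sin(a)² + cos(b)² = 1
(a, b) = (0, 1)

At (0, 0): both sides equal 1, so it holds there.

Substituting (0, 1) into the claim:
LHS = sin(0)² + cos(1)² = cos(1)² ≈ 0.2919
RHS = 1

Since LHS ≠ RHS, this pair disproves the claim, and no lexicographically smaller pair (a ≤ b, non-negative integers) does.

For instance (5, 6) is also a counterexample (LHS = sin(5)² + cos(6)² ≈ 1.841, RHS = 1), but it's lexicographically larger.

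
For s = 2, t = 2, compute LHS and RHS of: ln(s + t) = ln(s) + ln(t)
LHS = ln(2 + 2) = ln(4) ≈ 1.386
RHS = ln(2) + ln(2) = 2·ln(2) ≈ 1.386

LHS = RHS: the two sides agree.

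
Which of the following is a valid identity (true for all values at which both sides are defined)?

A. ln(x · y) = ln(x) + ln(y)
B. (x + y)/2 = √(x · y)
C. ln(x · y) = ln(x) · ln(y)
A: holds — e.g. at (2, 2), both sides equal ln(4) ≈ 1.386.
B: fails at (1, 3) — LHS = 2, RHS = √(3) ≈ 1.732.
C: fails at (6, 7) — LHS = ln(42) ≈ 3.738, RHS = ln(6)·ln(7) ≈ 3.487.

Answer: A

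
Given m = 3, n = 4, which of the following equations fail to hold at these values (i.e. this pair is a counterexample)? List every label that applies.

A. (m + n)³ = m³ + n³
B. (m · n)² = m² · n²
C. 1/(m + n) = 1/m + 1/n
Evaluating each claim at the given values:
A. LHS = 343, RHS = 91 → fails here (LHS ≠ RHS)
B. LHS = 144, RHS = 144 → holds here (LHS = RHS)
C. LHS = 1/7, RHS = 7/12 → fails here (LHS ≠ RHS)

Answer: A, C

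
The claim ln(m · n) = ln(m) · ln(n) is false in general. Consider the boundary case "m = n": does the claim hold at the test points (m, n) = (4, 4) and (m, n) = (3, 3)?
No, fails at both test points

At (4, 4): LHS = ln(16) ≈ 2.773 ≠ RHS = ln(4)² ≈ 1.922
At (3, 3): LHS = ln(9) ≈ 2.197 ≠ RHS = ln(3)² ≈ 1.207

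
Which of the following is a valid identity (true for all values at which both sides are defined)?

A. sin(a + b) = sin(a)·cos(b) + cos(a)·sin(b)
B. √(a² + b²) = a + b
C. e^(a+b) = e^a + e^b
A

A: holds — e.g. at (1, 3), both sides equal sin(4) ≈ -0.7568.
B: fails at (1, 4) — LHS = √(17) ≈ 4.123, RHS = 5.
C: fails at (2, 2) — LHS = e^4 ≈ 54.6, RHS = 2·e^2 ≈ 14.78.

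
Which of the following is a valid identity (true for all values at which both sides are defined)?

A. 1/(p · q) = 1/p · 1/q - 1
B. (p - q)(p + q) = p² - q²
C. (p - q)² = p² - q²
A: fails at (1, 1) — LHS = 1, RHS = 0.
B: holds — e.g. at (3, 3), both sides equal 0.
C: fails at (1, 4) — LHS = 9, RHS = -15.

Answer: B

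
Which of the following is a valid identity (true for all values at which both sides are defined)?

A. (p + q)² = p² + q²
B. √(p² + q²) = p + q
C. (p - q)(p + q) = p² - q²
C

A: fails at (1, 5) — LHS = 36, RHS = 26.
B: fails at (1, 2) — LHS = √(5) ≈ 2.236, RHS = 3.
C: holds — e.g. at (2, 2), both sides equal 0.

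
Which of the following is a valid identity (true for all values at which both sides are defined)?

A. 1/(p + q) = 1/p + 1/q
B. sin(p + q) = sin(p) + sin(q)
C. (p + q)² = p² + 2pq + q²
C

A: fails at (1, 1) — LHS = 1/2, RHS = 2.
B: fails at (4, 5) — LHS = sin(9) ≈ 0.4121, RHS = sin(5) + sin(4) ≈ -1.716.
C: holds — e.g. at (1, 5), both sides equal 36.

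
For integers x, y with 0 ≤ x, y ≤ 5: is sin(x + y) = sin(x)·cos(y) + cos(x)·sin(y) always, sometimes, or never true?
Always true

The identity holds for every pair in the range. For instance at (x, y) = (1, 0): both sides equal sin(1) ≈ 0.8415.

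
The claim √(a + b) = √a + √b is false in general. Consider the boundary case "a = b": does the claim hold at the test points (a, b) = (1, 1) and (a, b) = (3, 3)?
No, fails at both test points

At (1, 1): LHS = √(2) ≈ 1.414 ≠ RHS = 2
At (3, 3): LHS = √(6) ≈ 2.449 ≠ RHS = 2·√(3) ≈ 3.464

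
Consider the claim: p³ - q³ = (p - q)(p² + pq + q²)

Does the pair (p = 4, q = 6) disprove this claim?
No

Substituting p = 4, q = 6:
LHS = 4³ - 6³ = -152
RHS = (4 - 6)(4² + 4·6 + 6²) = -152

The sides agree, so this pair does not disprove the claim.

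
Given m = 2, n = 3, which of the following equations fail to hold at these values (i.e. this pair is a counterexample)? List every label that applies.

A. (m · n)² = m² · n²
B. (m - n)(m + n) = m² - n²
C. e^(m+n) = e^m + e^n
C

Evaluating each claim at the given values:
A. LHS = 36, RHS = 36 → holds here (LHS = RHS)
B. LHS = -5, RHS = -5 → holds here (LHS = RHS)
C. LHS = e^5 ≈ 148.4, RHS = e^2 + e^3 ≈ 27.47 → fails here (LHS ≠ RHS)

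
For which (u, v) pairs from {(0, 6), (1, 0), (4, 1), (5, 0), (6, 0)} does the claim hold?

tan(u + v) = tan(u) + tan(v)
Testing each pair:
(0, 6): LHS = tan(6) ≈ -0.291, RHS = tan(6) ≈ -0.291 → holds
(1, 0): LHS = tan(1) ≈ 1.557, RHS = tan(1) ≈ 1.557 → holds
(4, 1): LHS = tan(5) ≈ -3.381, RHS = tan(4) + tan(1) ≈ 2.715 → fails
(5, 0): LHS = tan(5) ≈ -3.381, RHS = tan(5) ≈ -3.381 → holds
(6, 0): LHS = tan(6) ≈ -0.291, RHS = tan(6) ≈ -0.291 → holds

4 of 5 pairs satisfy the claim.

Answer: (0, 6), (1, 0), (5, 0), (6, 0)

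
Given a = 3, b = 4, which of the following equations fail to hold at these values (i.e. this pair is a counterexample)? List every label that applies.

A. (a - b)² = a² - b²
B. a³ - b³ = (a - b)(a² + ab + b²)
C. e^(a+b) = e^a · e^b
A

Evaluating each claim at the given values:
A. LHS = 1, RHS = -7 → fails here (LHS ≠ RHS)
B. LHS = -37, RHS = -37 → holds here (LHS = RHS)
C. LHS = e^7 ≈ 1097, RHS = e^7 ≈ 1097 → holds here (LHS = RHS)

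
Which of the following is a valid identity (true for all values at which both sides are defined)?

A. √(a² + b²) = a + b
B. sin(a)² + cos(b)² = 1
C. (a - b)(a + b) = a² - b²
C

A: fails at (3, 4) — LHS = 5, RHS = 7.
B: fails at (3, 5) — LHS = sin(3)² + cos(5)² ≈ 0.1004, RHS = 1.
C: holds — e.g. at (2, 3), both sides equal -5.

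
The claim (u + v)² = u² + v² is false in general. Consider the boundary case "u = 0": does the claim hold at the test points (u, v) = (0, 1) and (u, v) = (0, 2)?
At (0, 1): LHS = 1, RHS = 1 → equal
At (0, 2): LHS = 4, RHS = 4 → equal

So the claim does hold at both of these boundary points, even though it is not an identity.

Answer: Yes, holds at both test points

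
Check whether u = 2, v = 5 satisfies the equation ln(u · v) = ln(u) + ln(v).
Holds

Substituting u = 2, v = 5:

LHS = ln(2 · 5) = ln(10) ≈ 2.303
RHS = ln(2) + ln(5) ≈ 2.303

LHS = RHS, so the equation holds at this point.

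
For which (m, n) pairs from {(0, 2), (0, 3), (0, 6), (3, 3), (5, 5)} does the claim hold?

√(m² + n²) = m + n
(0, 2), (0, 3), (0, 6)

Testing each pair:
(0, 2): LHS = 2, RHS = 2 → holds
(0, 3): LHS = 3, RHS = 3 → holds
(0, 6): LHS = 6, RHS = 6 → holds
(3, 3): LHS = 3·√(2) ≈ 4.243, RHS = 6 → fails
(5, 5): LHS = 5·√(2) ≈ 7.071, RHS = 10 → fails

3 of 5 pairs satisfy the claim.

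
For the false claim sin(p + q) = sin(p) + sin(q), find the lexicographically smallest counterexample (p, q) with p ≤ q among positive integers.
(p, q) = (1, 1)

Substituting (1, 1) into the claim:
LHS = sin(1 + 1) = sin(2) ≈ 0.9093
RHS = sin(1) + sin(1) = 2·sin(1) ≈ 1.683

Since LHS ≠ RHS, this pair disproves the claim, and no lexicographically smaller pair (p ≤ q, positive integers) does.

For instance (2, 6) is also a counterexample (LHS = sin(8) ≈ 0.9894, RHS = sin(6) + sin(2) ≈ 0.6299), but it's lexicographically larger.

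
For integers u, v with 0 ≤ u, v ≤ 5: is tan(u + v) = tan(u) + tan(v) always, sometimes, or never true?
It holds at (u, v) = (0, 1) (both sides equal tan(1) ≈ 1.557), but fails at (u, v) = (4, 3) (LHS = tan(7) ≈ 0.8714, RHS = tan(3) + tan(4) ≈ 1.015).

Answer: Sometimes true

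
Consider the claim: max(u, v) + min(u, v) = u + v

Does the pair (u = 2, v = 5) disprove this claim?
Substituting u = 2, v = 5:
LHS = max(2, 5) + min(2, 5) = 7
RHS = 2 + 5 = 7

The sides agree, so this pair does not disprove the claim.

Answer: No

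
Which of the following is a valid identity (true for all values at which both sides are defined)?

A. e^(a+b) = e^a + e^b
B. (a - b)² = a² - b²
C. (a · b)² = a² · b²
C

A: fails at (5, 8) — LHS = e^13 ≈ 442413.4, RHS = e^5 + e^8 ≈ 3129.
B: fails at (0, 1) — LHS = 1, RHS = -1.
C: holds — e.g. at (4, 4), both sides equal 256.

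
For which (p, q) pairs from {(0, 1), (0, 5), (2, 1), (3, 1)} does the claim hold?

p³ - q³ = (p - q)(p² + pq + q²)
Testing each pair:
(0, 1): LHS = -1, RHS = -1 → holds
(0, 5): LHS = -125, RHS = -125 → holds
(2, 1): LHS = 7, RHS = 7 → holds
(3, 1): LHS = 26, RHS = 26 → holds

Every pair satisfies the claim.

Answer: All pairs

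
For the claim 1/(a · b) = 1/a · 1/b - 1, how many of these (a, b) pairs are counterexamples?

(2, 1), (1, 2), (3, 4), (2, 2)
Testing each pair:
(2, 1): LHS = 1/2, RHS = -1/2 → counterexample
(1, 2): LHS = 1/2, RHS = -1/2 → counterexample
(3, 4): LHS = 1/12, RHS = -11/12 → counterexample
(2, 2): LHS = 1/4, RHS = -3/4 → counterexample

That makes 4 counterexamples.

Answer: 4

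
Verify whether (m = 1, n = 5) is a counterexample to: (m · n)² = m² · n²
No

Substituting m = 1, n = 5:
LHS = (1 · 5)² = 25
RHS = 1² · 5² = 25

The sides agree, so this pair does not disprove the claim.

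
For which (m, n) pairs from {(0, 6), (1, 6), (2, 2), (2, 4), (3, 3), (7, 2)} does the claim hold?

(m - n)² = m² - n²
(2, 2), (3, 3)

Testing each pair:
(0, 6): LHS = 36, RHS = -36 → fails
(1, 6): LHS = 25, RHS = -35 → fails
(2, 2): LHS = 0, RHS = 0 → holds
(2, 4): LHS = 4, RHS = -12 → fails
(3, 3): LHS = 0, RHS = 0 → holds
(7, 2): LHS = 25, RHS = 45 → fails

2 of 6 pairs satisfy the claim.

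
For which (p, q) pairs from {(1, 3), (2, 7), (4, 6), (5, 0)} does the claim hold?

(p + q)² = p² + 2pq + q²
Testing each pair:
(1, 3): LHS = 16, RHS = 16 → holds
(2, 7): LHS = 81, RHS = 81 → holds
(4, 6): LHS = 100, RHS = 100 → holds
(5, 0): LHS = 25, RHS = 25 → holds

Every pair satisfies the claim.

Answer: All pairs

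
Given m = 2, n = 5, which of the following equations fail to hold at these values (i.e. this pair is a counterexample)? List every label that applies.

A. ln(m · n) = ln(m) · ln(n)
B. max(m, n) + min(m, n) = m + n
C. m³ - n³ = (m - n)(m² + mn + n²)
A

Evaluating each claim at the given values:
A. LHS = ln(10) ≈ 2.303, RHS = ln(2)·ln(5) ≈ 1.116 → fails here (LHS ≠ RHS)
B. LHS = 7, RHS = 7 → holds here (LHS = RHS)
C. LHS = -117, RHS = -117 → holds here (LHS = RHS)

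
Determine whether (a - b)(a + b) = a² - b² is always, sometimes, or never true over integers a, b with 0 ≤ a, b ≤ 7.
Always true

The identity holds for every pair in the range. For instance at (a, b) = (6, 5): both sides equal 11.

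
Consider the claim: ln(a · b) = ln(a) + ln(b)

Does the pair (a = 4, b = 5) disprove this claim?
No

Substituting a = 4, b = 5:
LHS = ln(4 · 5) = ln(20) ≈ 2.996
RHS = ln(4) + ln(5) ≈ 2.996

The sides agree, so this pair does not disprove the claim.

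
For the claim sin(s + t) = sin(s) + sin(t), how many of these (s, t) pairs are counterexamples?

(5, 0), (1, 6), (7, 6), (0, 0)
2

Testing each pair:
(5, 0): LHS = sin(5) ≈ -0.9589, RHS = sin(5) ≈ -0.9589 → satisfies claim
(1, 6): LHS = sin(7) ≈ 0.657, RHS = sin(6) + sin(1) ≈ 0.5621 → counterexample
(7, 6): LHS = sin(13) ≈ 0.4202, RHS = sin(6) + sin(7) ≈ 0.3776 → counterexample
(0, 0): LHS = 0, RHS = 0 → satisfies claim

That makes 2 counterexamples.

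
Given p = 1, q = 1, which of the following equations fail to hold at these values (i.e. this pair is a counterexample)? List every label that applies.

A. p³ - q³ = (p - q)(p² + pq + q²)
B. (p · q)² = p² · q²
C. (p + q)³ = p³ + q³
C

Evaluating each claim at the given values:
A. LHS = 0, RHS = 0 → holds here (LHS = RHS)
B. LHS = 1, RHS = 1 → holds here (LHS = RHS)
C. LHS = 8, RHS = 2 → fails here (LHS ≠ RHS)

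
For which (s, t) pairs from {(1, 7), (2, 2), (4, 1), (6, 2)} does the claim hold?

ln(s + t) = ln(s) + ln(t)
Testing each pair:
(1, 7): LHS = ln(8) ≈ 2.079, RHS = ln(7) ≈ 1.946 → fails
(2, 2): LHS = ln(4) ≈ 1.386, RHS = 2·ln(2) ≈ 1.386 → holds
(4, 1): LHS = ln(5) ≈ 1.609, RHS = ln(4) ≈ 1.386 → fails
(6, 2): LHS = ln(8) ≈ 2.079, RHS = ln(2) + ln(6) ≈ 2.485 → fails

1 of 4 pairs satisfies the claim.

Answer: (2, 2)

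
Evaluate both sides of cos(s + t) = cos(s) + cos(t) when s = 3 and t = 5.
LHS = cos(3 + 5) = cos(8) ≈ -0.1455
RHS = cos(3) + cos(5) ≈ -0.7063

LHS ≠ RHS (they differ by about 0.5608), so the equation does not hold here.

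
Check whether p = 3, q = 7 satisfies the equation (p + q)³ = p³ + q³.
Substituting p = 3, q = 7:

LHS = (3 + 7)³ = 1000
RHS = 3³ + 7³ = 370

LHS ≠ RHS, so the equation does not hold at this point.

Answer: Fails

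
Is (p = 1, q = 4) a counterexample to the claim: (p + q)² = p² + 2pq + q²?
No

Substituting p = 1, q = 4:
LHS = (1 + 4)² = 25
RHS = 1² + 2·1·4 + 4² = 25

The sides agree, so this pair does not disprove the claim.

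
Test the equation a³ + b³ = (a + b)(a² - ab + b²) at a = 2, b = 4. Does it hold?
Holds

Substituting a = 2, b = 4:

LHS = 2³ + 4³ = 72
RHS = (2 + 4)(2² - 2·4 + 4²) = 72

LHS = RHS, so the equation holds at this point.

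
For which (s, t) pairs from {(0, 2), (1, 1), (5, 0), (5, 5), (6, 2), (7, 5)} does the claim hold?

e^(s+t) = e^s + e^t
None

Testing each pair:
(0, 2): LHS = e^2 ≈ 7.389, RHS = 1 + e^2 ≈ 8.389 → fails
(1, 1): LHS = e^2 ≈ 7.389, RHS = 2·e ≈ 5.437 → fails
(5, 0): LHS = e^5 ≈ 148.4, RHS = 1 + e^5 ≈ 149.4 → fails
(5, 5): LHS = e^10 ≈ 22026.5, RHS = 2·e^5 ≈ 296.8 → fails
(6, 2): LHS = e^8 ≈ 2981, RHS = e^2 + e^6 ≈ 410.8 → fails
(7, 5): LHS = e^12 ≈ 162754.8, RHS = e^5 + e^7 ≈ 1245 → fails

No pair satisfies the claim.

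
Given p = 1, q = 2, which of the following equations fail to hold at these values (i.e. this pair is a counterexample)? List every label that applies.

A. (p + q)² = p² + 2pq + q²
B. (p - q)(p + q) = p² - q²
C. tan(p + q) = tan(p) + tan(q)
C

Evaluating each claim at the given values:
A. LHS = 9, RHS = 9 → holds here (LHS = RHS)
B. LHS = -3, RHS = -3 → holds here (LHS = RHS)
C. LHS = tan(3) ≈ -0.1425, RHS = tan(2) + tan(1) ≈ -0.6276 → fails here (LHS ≠ RHS)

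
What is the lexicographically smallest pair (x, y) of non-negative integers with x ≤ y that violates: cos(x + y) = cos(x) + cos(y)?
Substituting (0, 0) into the claim:
LHS = cos(0 + 0) = 1
RHS = cos(0) + cos(0) = 2

Since LHS ≠ RHS, this pair disproves the claim, and no lexicographically smaller pair (x ≤ y, non-negative integers) does.

For instance (0, 7) is also a counterexample (LHS = cos(7) ≈ 0.7539, RHS = cos(7) + 1 ≈ 1.754), but it's lexicographically larger.

Answer: (x, y) = (0, 0)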